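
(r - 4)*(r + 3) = r^2 - r - 12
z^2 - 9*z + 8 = (z - 8)*(z - 1)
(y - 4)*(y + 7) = y^2 + 3*y - 28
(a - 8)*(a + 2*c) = a^2 + 2*a*c - 8*a - 16*c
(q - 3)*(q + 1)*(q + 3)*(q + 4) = q^4 + 5*q^3 - 5*q^2 - 45*q - 36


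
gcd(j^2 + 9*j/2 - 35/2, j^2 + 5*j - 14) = j + 7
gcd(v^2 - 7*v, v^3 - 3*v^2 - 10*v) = v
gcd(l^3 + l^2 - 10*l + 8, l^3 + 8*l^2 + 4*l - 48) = l^2 + 2*l - 8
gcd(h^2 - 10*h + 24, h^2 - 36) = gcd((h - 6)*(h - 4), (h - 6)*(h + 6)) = h - 6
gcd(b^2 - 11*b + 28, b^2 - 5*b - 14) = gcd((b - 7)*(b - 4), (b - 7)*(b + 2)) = b - 7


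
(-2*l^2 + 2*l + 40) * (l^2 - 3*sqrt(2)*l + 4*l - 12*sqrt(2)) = -2*l^4 - 6*l^3 + 6*sqrt(2)*l^3 + 18*sqrt(2)*l^2 + 48*l^2 - 144*sqrt(2)*l + 160*l - 480*sqrt(2)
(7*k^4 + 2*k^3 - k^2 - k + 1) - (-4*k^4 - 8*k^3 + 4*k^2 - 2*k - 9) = 11*k^4 + 10*k^3 - 5*k^2 + k + 10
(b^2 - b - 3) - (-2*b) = b^2 + b - 3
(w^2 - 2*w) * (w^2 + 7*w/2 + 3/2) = w^4 + 3*w^3/2 - 11*w^2/2 - 3*w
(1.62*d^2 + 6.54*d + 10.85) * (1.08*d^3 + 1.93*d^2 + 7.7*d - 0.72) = 1.7496*d^5 + 10.1898*d^4 + 36.8142*d^3 + 70.1321*d^2 + 78.8362*d - 7.812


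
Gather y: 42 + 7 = 49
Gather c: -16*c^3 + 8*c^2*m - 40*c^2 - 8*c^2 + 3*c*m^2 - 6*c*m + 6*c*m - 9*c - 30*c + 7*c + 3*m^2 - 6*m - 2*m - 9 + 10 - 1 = -16*c^3 + c^2*(8*m - 48) + c*(3*m^2 - 32) + 3*m^2 - 8*m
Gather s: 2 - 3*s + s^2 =s^2 - 3*s + 2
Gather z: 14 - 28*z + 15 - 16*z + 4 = 33 - 44*z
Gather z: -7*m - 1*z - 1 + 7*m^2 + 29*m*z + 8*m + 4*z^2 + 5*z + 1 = 7*m^2 + m + 4*z^2 + z*(29*m + 4)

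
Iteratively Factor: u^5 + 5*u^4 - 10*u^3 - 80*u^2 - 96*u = (u - 4)*(u^4 + 9*u^3 + 26*u^2 + 24*u) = (u - 4)*(u + 4)*(u^3 + 5*u^2 + 6*u) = u*(u - 4)*(u + 4)*(u^2 + 5*u + 6) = u*(u - 4)*(u + 3)*(u + 4)*(u + 2)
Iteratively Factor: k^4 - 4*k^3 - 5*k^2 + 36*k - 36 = (k - 2)*(k^3 - 2*k^2 - 9*k + 18) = (k - 2)^2*(k^2 - 9) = (k - 3)*(k - 2)^2*(k + 3)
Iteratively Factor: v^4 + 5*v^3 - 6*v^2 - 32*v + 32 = (v - 2)*(v^3 + 7*v^2 + 8*v - 16) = (v - 2)*(v - 1)*(v^2 + 8*v + 16) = (v - 2)*(v - 1)*(v + 4)*(v + 4)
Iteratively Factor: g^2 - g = (g)*(g - 1)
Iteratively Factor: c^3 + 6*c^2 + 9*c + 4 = (c + 1)*(c^2 + 5*c + 4) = (c + 1)*(c + 4)*(c + 1)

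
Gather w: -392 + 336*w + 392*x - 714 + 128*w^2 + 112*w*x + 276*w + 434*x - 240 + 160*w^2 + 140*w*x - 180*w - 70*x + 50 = 288*w^2 + w*(252*x + 432) + 756*x - 1296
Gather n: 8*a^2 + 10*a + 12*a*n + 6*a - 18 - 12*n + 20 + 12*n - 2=8*a^2 + 12*a*n + 16*a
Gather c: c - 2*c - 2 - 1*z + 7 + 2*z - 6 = -c + z - 1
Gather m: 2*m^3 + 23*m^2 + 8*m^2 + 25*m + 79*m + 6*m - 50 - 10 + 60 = 2*m^3 + 31*m^2 + 110*m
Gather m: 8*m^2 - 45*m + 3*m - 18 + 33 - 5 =8*m^2 - 42*m + 10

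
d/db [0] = 0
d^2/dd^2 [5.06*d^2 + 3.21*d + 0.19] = 10.1200000000000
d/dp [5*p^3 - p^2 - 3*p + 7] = 15*p^2 - 2*p - 3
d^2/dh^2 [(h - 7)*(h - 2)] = 2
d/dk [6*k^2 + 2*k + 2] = 12*k + 2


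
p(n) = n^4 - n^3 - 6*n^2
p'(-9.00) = -3051.00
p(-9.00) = 6804.00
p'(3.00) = 45.00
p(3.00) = 0.00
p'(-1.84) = -12.99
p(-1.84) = -2.62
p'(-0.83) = 5.61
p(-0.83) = -3.09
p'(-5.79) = -807.51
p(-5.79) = 1116.83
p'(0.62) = -7.64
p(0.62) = -2.40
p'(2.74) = 26.88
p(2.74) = -9.25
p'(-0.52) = 4.87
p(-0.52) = -1.41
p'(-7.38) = -1682.62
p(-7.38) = 3041.53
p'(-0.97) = 5.17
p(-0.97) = -3.85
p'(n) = 4*n^3 - 3*n^2 - 12*n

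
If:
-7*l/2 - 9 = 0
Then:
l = -18/7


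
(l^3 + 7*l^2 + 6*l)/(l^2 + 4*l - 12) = l*(l + 1)/(l - 2)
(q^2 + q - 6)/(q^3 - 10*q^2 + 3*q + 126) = (q - 2)/(q^2 - 13*q + 42)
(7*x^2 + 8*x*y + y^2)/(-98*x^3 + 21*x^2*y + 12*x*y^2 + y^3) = (-x - y)/(14*x^2 - 5*x*y - y^2)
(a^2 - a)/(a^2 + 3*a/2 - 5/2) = 2*a/(2*a + 5)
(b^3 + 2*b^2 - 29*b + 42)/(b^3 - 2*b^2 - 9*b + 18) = (b + 7)/(b + 3)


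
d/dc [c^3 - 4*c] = 3*c^2 - 4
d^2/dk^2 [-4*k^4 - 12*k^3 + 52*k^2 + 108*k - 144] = -48*k^2 - 72*k + 104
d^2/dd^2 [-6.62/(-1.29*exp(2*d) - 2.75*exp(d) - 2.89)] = (6.62*(2.58*exp(d) + 2.75)*(5.16*exp(d) + 5.5)*exp(d) - (34.1592*exp(d) + 18.205)*(1.29*exp(2*d) + 2.75*exp(d) + 2.89))*exp(d)/(1.29*exp(2*d) + 2.75*exp(d) + 2.89)^3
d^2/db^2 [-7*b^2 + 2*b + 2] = -14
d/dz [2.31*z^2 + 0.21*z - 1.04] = 4.62*z + 0.21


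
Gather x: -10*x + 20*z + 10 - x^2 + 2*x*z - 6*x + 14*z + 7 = -x^2 + x*(2*z - 16) + 34*z + 17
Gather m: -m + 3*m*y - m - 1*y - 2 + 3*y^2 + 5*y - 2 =m*(3*y - 2) + 3*y^2 + 4*y - 4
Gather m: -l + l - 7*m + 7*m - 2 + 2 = 0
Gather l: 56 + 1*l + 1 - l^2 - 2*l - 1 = -l^2 - l + 56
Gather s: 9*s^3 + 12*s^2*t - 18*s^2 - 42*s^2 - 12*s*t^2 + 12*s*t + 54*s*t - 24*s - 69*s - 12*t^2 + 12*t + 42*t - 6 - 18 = 9*s^3 + s^2*(12*t - 60) + s*(-12*t^2 + 66*t - 93) - 12*t^2 + 54*t - 24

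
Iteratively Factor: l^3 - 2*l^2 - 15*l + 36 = (l - 3)*(l^2 + l - 12) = (l - 3)*(l + 4)*(l - 3)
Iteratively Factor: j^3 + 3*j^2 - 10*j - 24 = (j - 3)*(j^2 + 6*j + 8) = (j - 3)*(j + 2)*(j + 4)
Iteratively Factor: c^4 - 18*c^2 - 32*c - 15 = (c + 1)*(c^3 - c^2 - 17*c - 15) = (c - 5)*(c + 1)*(c^2 + 4*c + 3) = (c - 5)*(c + 1)^2*(c + 3)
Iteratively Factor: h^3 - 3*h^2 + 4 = (h + 1)*(h^2 - 4*h + 4) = (h - 2)*(h + 1)*(h - 2)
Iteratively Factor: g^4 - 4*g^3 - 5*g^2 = (g + 1)*(g^3 - 5*g^2) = g*(g + 1)*(g^2 - 5*g) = g*(g - 5)*(g + 1)*(g)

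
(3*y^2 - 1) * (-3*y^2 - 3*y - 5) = -9*y^4 - 9*y^3 - 12*y^2 + 3*y + 5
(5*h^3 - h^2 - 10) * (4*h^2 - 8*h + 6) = 20*h^5 - 44*h^4 + 38*h^3 - 46*h^2 + 80*h - 60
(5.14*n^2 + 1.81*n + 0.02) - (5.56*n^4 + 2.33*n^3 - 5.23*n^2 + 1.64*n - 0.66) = -5.56*n^4 - 2.33*n^3 + 10.37*n^2 + 0.17*n + 0.68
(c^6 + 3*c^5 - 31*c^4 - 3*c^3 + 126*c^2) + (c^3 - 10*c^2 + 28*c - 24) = c^6 + 3*c^5 - 31*c^4 - 2*c^3 + 116*c^2 + 28*c - 24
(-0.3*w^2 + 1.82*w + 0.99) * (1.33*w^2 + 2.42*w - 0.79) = -0.399*w^4 + 1.6946*w^3 + 5.9581*w^2 + 0.958*w - 0.7821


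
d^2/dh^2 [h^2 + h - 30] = 2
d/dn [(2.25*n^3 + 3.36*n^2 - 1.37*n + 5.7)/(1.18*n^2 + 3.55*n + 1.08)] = (2.655*n^4 + 15.975*n^3 + 20.8346*n^2 - 6.1944*n - 21.7146)/(1.3924*n^4 + 8.378*n^3 + 15.1513*n^2 + 7.668*n + 1.1664)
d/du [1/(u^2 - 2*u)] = 2*(1 - u)/(u^2*(u - 2)^2)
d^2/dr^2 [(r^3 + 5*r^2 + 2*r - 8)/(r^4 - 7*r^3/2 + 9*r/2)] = 4*(4*r^9 + 60*r^8 - 162*r^7 - 425*r^6 + 1623*r^5 - 1515*r^4 - 81*r^3 + 1512*r^2 - 648)/(r^3*(8*r^9 - 84*r^8 + 294*r^7 - 235*r^6 - 756*r^5 + 1323*r^4 + 486*r^3 - 1701*r^2 + 729))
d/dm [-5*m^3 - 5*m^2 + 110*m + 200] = -15*m^2 - 10*m + 110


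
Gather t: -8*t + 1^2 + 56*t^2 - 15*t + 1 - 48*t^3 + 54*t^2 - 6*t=-48*t^3 + 110*t^2 - 29*t + 2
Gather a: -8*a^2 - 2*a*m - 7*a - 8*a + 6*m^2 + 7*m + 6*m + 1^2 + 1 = -8*a^2 + a*(-2*m - 15) + 6*m^2 + 13*m + 2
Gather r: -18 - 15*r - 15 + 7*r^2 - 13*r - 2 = 7*r^2 - 28*r - 35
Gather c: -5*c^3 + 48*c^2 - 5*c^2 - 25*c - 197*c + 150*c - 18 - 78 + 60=-5*c^3 + 43*c^2 - 72*c - 36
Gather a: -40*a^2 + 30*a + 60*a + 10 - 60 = -40*a^2 + 90*a - 50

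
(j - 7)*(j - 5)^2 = j^3 - 17*j^2 + 95*j - 175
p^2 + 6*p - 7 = (p - 1)*(p + 7)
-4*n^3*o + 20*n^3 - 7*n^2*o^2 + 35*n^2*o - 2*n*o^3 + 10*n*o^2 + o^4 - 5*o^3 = (-4*n + o)*(n + o)^2*(o - 5)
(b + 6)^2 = b^2 + 12*b + 36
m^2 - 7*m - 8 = (m - 8)*(m + 1)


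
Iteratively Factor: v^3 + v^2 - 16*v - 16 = (v + 4)*(v^2 - 3*v - 4) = (v + 1)*(v + 4)*(v - 4)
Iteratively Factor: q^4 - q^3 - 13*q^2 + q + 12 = (q - 4)*(q^3 + 3*q^2 - q - 3) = (q - 4)*(q + 3)*(q^2 - 1) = (q - 4)*(q + 1)*(q + 3)*(q - 1)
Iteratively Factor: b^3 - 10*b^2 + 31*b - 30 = (b - 3)*(b^2 - 7*b + 10) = (b - 5)*(b - 3)*(b - 2)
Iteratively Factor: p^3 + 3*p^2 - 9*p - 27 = (p + 3)*(p^2 - 9) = (p - 3)*(p + 3)*(p + 3)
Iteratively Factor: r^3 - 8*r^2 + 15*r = (r)*(r^2 - 8*r + 15) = r*(r - 5)*(r - 3)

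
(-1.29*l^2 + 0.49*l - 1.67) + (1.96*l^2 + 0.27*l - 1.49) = 0.67*l^2 + 0.76*l - 3.16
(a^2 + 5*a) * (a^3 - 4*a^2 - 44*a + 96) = a^5 + a^4 - 64*a^3 - 124*a^2 + 480*a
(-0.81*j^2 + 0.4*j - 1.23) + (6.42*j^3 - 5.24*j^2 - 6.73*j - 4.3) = 6.42*j^3 - 6.05*j^2 - 6.33*j - 5.53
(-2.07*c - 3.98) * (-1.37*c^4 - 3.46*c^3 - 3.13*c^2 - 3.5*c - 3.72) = 2.8359*c^5 + 12.6148*c^4 + 20.2499*c^3 + 19.7024*c^2 + 21.6304*c + 14.8056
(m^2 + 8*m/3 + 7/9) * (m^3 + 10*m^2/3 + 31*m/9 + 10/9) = m^5 + 6*m^4 + 118*m^3/9 + 116*m^2/9 + 457*m/81 + 70/81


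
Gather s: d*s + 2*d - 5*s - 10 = 2*d + s*(d - 5) - 10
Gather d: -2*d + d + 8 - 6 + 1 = 3 - d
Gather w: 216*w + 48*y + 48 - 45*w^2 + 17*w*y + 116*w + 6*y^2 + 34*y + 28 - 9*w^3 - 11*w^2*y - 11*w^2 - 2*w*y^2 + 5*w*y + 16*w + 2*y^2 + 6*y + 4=-9*w^3 + w^2*(-11*y - 56) + w*(-2*y^2 + 22*y + 348) + 8*y^2 + 88*y + 80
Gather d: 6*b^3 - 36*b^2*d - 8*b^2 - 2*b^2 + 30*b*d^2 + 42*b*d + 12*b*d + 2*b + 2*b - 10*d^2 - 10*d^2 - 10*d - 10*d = 6*b^3 - 10*b^2 + 4*b + d^2*(30*b - 20) + d*(-36*b^2 + 54*b - 20)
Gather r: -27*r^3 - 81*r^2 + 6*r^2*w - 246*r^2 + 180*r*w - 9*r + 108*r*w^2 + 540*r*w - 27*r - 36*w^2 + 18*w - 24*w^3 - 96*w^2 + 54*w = -27*r^3 + r^2*(6*w - 327) + r*(108*w^2 + 720*w - 36) - 24*w^3 - 132*w^2 + 72*w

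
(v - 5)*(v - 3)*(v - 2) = v^3 - 10*v^2 + 31*v - 30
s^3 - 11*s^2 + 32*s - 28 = (s - 7)*(s - 2)^2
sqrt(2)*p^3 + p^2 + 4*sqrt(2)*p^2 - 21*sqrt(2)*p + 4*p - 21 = (p - 3)*(p + 7)*(sqrt(2)*p + 1)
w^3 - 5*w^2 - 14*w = w*(w - 7)*(w + 2)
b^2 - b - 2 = (b - 2)*(b + 1)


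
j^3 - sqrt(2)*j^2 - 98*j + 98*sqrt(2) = (j - 7*sqrt(2))*(j - sqrt(2))*(j + 7*sqrt(2))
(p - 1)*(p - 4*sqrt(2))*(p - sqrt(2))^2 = p^4 - 6*sqrt(2)*p^3 - p^3 + 6*sqrt(2)*p^2 + 18*p^2 - 18*p - 8*sqrt(2)*p + 8*sqrt(2)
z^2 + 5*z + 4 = (z + 1)*(z + 4)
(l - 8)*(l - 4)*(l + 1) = l^3 - 11*l^2 + 20*l + 32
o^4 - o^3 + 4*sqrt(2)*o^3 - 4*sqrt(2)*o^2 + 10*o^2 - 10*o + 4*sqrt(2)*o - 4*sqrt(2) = (o - 1)*(o + sqrt(2))^2*(o + 2*sqrt(2))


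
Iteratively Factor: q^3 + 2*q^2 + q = (q + 1)*(q^2 + q) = (q + 1)^2*(q)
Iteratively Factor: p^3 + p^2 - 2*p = (p - 1)*(p^2 + 2*p) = p*(p - 1)*(p + 2)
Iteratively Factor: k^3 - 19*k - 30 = (k - 5)*(k^2 + 5*k + 6) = (k - 5)*(k + 3)*(k + 2)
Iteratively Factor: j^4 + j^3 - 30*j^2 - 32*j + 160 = (j + 4)*(j^3 - 3*j^2 - 18*j + 40) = (j - 5)*(j + 4)*(j^2 + 2*j - 8) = (j - 5)*(j + 4)^2*(j - 2)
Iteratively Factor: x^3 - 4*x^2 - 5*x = (x)*(x^2 - 4*x - 5) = x*(x - 5)*(x + 1)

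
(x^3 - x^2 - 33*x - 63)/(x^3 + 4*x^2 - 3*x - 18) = (x - 7)/(x - 2)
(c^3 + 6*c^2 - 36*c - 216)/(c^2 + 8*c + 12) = (c^2 - 36)/(c + 2)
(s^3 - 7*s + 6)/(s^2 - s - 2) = (s^2 + 2*s - 3)/(s + 1)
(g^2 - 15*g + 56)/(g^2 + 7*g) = (g^2 - 15*g + 56)/(g*(g + 7))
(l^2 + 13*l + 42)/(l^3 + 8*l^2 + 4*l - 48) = (l + 7)/(l^2 + 2*l - 8)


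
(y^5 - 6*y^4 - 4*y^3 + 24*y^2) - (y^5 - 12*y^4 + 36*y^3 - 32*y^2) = 6*y^4 - 40*y^3 + 56*y^2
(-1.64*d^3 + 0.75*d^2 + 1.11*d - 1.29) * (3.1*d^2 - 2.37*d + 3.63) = -5.084*d^5 + 6.2118*d^4 - 4.2897*d^3 - 3.9072*d^2 + 7.0866*d - 4.6827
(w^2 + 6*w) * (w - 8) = w^3 - 2*w^2 - 48*w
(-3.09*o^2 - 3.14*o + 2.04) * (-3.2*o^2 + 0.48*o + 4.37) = 9.888*o^4 + 8.5648*o^3 - 21.5385*o^2 - 12.7426*o + 8.9148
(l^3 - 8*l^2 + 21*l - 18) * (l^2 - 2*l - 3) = l^5 - 10*l^4 + 34*l^3 - 36*l^2 - 27*l + 54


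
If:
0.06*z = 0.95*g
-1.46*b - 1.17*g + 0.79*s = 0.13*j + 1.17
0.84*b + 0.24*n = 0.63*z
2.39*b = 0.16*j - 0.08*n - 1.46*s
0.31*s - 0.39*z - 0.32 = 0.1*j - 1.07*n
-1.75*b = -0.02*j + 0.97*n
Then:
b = -4.27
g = -0.06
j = 232.95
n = 12.51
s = 31.83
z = -0.93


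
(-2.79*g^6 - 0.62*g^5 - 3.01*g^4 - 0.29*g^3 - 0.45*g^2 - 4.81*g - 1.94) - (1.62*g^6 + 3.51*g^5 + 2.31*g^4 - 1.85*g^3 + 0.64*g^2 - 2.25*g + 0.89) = -4.41*g^6 - 4.13*g^5 - 5.32*g^4 + 1.56*g^3 - 1.09*g^2 - 2.56*g - 2.83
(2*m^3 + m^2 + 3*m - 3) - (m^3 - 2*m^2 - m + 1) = m^3 + 3*m^2 + 4*m - 4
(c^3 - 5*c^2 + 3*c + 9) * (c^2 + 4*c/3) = c^5 - 11*c^4/3 - 11*c^3/3 + 13*c^2 + 12*c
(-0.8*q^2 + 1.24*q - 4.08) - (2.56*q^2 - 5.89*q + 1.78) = -3.36*q^2 + 7.13*q - 5.86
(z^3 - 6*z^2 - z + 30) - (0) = z^3 - 6*z^2 - z + 30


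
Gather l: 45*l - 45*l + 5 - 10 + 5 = 0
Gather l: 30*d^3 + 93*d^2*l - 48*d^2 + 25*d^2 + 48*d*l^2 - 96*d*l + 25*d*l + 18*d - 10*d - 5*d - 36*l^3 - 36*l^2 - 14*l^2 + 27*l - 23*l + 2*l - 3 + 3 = 30*d^3 - 23*d^2 + 3*d - 36*l^3 + l^2*(48*d - 50) + l*(93*d^2 - 71*d + 6)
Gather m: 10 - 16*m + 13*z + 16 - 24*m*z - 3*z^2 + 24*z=m*(-24*z - 16) - 3*z^2 + 37*z + 26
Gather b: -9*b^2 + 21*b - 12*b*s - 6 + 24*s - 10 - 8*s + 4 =-9*b^2 + b*(21 - 12*s) + 16*s - 12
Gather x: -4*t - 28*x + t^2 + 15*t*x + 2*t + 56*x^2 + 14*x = t^2 - 2*t + 56*x^2 + x*(15*t - 14)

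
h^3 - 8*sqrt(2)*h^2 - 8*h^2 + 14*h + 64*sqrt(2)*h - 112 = (h - 8)*(h - 7*sqrt(2))*(h - sqrt(2))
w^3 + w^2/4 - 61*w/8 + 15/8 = (w - 5/2)*(w - 1/4)*(w + 3)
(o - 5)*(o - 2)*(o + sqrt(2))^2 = o^4 - 7*o^3 + 2*sqrt(2)*o^3 - 14*sqrt(2)*o^2 + 12*o^2 - 14*o + 20*sqrt(2)*o + 20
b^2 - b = b*(b - 1)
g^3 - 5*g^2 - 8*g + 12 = (g - 6)*(g - 1)*(g + 2)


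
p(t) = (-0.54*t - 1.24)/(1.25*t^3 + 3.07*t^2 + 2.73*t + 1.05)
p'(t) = (-0.54*t - 1.24)*(-3.75*t^2 - 6.14*t - 2.73)/(1.25*t^3 + 3.07*t^2 + 2.73*t + 1.05)^2 - 0.54/(1.25*t^3 + 3.07*t^2 + 2.73*t + 1.05)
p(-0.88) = -4.42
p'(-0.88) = 2.77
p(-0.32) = -2.37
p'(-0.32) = 4.86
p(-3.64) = -0.03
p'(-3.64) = -0.01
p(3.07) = -0.04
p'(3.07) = 0.02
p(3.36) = -0.03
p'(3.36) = 0.02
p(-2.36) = -0.01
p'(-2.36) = 0.10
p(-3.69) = -0.03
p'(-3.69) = -0.01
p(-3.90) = -0.02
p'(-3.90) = -0.01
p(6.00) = -0.01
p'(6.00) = 0.00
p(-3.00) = -0.03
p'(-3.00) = 0.00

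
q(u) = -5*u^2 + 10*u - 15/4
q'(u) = 10 - 10*u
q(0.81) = 1.07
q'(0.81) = 1.90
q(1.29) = 0.83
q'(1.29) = -2.90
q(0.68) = 0.74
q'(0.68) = 3.20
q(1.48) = 0.10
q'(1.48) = -4.80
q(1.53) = -0.15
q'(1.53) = -5.30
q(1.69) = -1.13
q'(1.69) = -6.90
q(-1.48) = -29.50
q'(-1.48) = 24.80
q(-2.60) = -63.55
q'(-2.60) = 36.00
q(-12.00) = -843.75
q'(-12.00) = 130.00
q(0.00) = -3.75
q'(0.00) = 10.00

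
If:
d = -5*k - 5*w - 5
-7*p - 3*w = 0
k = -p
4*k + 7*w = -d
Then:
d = -305/11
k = 15/11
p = -15/11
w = 35/11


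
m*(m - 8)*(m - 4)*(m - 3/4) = m^4 - 51*m^3/4 + 41*m^2 - 24*m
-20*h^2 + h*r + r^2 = (-4*h + r)*(5*h + r)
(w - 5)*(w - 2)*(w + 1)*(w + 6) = w^4 - 33*w^2 + 28*w + 60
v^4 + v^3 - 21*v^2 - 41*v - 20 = (v - 5)*(v + 1)^2*(v + 4)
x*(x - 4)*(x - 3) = x^3 - 7*x^2 + 12*x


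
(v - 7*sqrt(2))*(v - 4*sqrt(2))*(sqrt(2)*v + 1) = sqrt(2)*v^3 - 21*v^2 + 45*sqrt(2)*v + 56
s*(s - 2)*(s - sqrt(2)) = s^3 - 2*s^2 - sqrt(2)*s^2 + 2*sqrt(2)*s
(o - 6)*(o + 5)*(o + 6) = o^3 + 5*o^2 - 36*o - 180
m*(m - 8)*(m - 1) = m^3 - 9*m^2 + 8*m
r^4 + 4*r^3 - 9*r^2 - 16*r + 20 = (r - 2)*(r - 1)*(r + 2)*(r + 5)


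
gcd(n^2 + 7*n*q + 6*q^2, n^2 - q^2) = n + q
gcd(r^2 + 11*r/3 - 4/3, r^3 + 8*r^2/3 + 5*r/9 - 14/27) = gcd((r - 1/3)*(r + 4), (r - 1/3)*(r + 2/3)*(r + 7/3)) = r - 1/3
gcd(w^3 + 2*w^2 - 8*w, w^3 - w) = w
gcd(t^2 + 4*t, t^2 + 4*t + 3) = 1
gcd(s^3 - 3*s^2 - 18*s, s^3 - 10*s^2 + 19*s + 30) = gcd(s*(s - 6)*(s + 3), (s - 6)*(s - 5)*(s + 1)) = s - 6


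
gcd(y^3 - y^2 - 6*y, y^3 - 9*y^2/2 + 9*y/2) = y^2 - 3*y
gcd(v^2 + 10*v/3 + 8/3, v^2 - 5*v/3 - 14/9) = 1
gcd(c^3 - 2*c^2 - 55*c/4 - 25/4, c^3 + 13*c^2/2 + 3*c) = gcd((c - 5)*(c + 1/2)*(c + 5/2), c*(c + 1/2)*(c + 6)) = c + 1/2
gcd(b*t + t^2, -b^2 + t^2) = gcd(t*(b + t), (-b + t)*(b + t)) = b + t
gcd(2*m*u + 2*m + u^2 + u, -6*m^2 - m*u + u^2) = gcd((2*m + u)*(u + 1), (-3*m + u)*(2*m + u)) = 2*m + u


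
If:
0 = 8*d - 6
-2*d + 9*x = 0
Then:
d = 3/4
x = 1/6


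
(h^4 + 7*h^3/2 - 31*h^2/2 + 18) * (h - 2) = h^5 + 3*h^4/2 - 45*h^3/2 + 31*h^2 + 18*h - 36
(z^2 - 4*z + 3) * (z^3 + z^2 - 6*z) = z^5 - 3*z^4 - 7*z^3 + 27*z^2 - 18*z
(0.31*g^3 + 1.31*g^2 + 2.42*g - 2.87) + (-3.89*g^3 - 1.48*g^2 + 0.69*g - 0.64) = -3.58*g^3 - 0.17*g^2 + 3.11*g - 3.51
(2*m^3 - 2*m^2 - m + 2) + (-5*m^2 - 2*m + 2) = 2*m^3 - 7*m^2 - 3*m + 4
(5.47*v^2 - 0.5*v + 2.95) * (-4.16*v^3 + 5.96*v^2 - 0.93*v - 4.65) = -22.7552*v^5 + 34.6812*v^4 - 20.3391*v^3 - 7.3885*v^2 - 0.4185*v - 13.7175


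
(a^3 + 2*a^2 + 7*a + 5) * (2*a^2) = 2*a^5 + 4*a^4 + 14*a^3 + 10*a^2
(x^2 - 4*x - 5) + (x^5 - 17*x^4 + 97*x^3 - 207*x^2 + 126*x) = x^5 - 17*x^4 + 97*x^3 - 206*x^2 + 122*x - 5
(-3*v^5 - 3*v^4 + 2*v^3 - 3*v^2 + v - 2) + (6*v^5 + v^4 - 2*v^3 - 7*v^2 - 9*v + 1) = 3*v^5 - 2*v^4 - 10*v^2 - 8*v - 1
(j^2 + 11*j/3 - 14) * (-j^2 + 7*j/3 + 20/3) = -j^4 - 4*j^3/3 + 263*j^2/9 - 74*j/9 - 280/3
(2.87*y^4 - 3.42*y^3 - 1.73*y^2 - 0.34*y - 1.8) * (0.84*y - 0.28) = 2.4108*y^5 - 3.6764*y^4 - 0.4956*y^3 + 0.1988*y^2 - 1.4168*y + 0.504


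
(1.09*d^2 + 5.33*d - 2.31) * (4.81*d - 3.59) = 5.2429*d^3 + 21.7242*d^2 - 30.2458*d + 8.2929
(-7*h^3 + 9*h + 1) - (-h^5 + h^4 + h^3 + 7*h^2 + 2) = h^5 - h^4 - 8*h^3 - 7*h^2 + 9*h - 1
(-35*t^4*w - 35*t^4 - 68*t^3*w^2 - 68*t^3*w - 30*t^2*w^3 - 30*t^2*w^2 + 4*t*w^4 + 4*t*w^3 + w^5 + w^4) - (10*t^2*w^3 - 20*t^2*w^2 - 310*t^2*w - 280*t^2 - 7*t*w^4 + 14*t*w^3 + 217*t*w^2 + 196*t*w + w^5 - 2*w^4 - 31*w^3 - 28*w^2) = -35*t^4*w - 35*t^4 - 68*t^3*w^2 - 68*t^3*w - 40*t^2*w^3 - 10*t^2*w^2 + 310*t^2*w + 280*t^2 + 11*t*w^4 - 10*t*w^3 - 217*t*w^2 - 196*t*w + 3*w^4 + 31*w^3 + 28*w^2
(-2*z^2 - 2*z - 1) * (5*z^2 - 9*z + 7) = -10*z^4 + 8*z^3 - z^2 - 5*z - 7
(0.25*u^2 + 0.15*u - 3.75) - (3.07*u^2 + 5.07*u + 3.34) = -2.82*u^2 - 4.92*u - 7.09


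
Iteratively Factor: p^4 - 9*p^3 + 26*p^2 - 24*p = (p)*(p^3 - 9*p^2 + 26*p - 24) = p*(p - 3)*(p^2 - 6*p + 8) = p*(p - 4)*(p - 3)*(p - 2)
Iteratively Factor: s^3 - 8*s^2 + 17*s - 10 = (s - 2)*(s^2 - 6*s + 5) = (s - 2)*(s - 1)*(s - 5)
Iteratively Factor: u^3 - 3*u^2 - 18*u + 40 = (u + 4)*(u^2 - 7*u + 10) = (u - 2)*(u + 4)*(u - 5)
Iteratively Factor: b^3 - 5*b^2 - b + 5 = (b - 1)*(b^2 - 4*b - 5) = (b - 5)*(b - 1)*(b + 1)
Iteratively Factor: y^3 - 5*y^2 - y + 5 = (y + 1)*(y^2 - 6*y + 5) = (y - 5)*(y + 1)*(y - 1)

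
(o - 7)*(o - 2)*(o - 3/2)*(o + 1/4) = o^4 - 41*o^3/4 + 199*o^2/8 - 113*o/8 - 21/4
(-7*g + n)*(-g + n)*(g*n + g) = 7*g^3*n + 7*g^3 - 8*g^2*n^2 - 8*g^2*n + g*n^3 + g*n^2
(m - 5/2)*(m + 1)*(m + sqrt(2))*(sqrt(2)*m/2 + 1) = sqrt(2)*m^4/2 - 3*sqrt(2)*m^3/4 + 2*m^3 - 3*m^2 - sqrt(2)*m^2/4 - 5*m - 3*sqrt(2)*m/2 - 5*sqrt(2)/2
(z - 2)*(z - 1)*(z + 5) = z^3 + 2*z^2 - 13*z + 10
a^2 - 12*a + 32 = (a - 8)*(a - 4)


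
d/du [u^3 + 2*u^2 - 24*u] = 3*u^2 + 4*u - 24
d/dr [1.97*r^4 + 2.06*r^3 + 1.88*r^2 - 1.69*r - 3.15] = 7.88*r^3 + 6.18*r^2 + 3.76*r - 1.69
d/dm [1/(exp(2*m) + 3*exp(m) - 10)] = (-2*exp(m) - 3)*exp(m)/(exp(2*m) + 3*exp(m) - 10)^2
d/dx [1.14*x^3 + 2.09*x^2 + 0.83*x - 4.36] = 3.42*x^2 + 4.18*x + 0.83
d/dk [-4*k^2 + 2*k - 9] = 2 - 8*k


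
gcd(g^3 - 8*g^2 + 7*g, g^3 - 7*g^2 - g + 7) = g^2 - 8*g + 7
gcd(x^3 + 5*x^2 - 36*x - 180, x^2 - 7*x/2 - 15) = x - 6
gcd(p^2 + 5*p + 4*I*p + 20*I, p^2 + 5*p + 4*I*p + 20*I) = p^2 + p*(5 + 4*I) + 20*I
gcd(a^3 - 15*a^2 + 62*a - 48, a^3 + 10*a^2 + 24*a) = 1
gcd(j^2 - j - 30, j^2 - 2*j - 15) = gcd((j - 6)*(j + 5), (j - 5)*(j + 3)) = 1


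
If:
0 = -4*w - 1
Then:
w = -1/4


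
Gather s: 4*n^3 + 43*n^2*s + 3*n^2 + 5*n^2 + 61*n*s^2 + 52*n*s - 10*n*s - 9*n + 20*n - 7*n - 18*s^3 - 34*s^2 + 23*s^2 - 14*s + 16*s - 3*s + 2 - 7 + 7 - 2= 4*n^3 + 8*n^2 + 4*n - 18*s^3 + s^2*(61*n - 11) + s*(43*n^2 + 42*n - 1)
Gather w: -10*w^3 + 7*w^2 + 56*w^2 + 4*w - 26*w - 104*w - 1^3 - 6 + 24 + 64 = -10*w^3 + 63*w^2 - 126*w + 81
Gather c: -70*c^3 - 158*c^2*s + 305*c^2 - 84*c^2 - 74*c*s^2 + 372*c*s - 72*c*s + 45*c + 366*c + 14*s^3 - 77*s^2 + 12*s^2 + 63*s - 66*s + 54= -70*c^3 + c^2*(221 - 158*s) + c*(-74*s^2 + 300*s + 411) + 14*s^3 - 65*s^2 - 3*s + 54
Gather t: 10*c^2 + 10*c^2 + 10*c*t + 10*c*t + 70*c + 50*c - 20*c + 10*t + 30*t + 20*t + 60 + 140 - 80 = 20*c^2 + 100*c + t*(20*c + 60) + 120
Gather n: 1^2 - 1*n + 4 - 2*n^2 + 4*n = -2*n^2 + 3*n + 5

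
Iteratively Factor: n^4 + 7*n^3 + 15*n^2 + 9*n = (n)*(n^3 + 7*n^2 + 15*n + 9) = n*(n + 3)*(n^2 + 4*n + 3) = n*(n + 1)*(n + 3)*(n + 3)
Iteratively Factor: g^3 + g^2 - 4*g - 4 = (g + 1)*(g^2 - 4) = (g + 1)*(g + 2)*(g - 2)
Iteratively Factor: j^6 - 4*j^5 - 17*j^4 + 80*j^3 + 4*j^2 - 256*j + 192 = (j - 1)*(j^5 - 3*j^4 - 20*j^3 + 60*j^2 + 64*j - 192) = (j - 1)*(j + 4)*(j^4 - 7*j^3 + 8*j^2 + 28*j - 48) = (j - 3)*(j - 1)*(j + 4)*(j^3 - 4*j^2 - 4*j + 16) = (j - 3)*(j - 2)*(j - 1)*(j + 4)*(j^2 - 2*j - 8) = (j - 3)*(j - 2)*(j - 1)*(j + 2)*(j + 4)*(j - 4)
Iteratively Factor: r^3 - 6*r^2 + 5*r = (r)*(r^2 - 6*r + 5) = r*(r - 5)*(r - 1)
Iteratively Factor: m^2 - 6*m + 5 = (m - 5)*(m - 1)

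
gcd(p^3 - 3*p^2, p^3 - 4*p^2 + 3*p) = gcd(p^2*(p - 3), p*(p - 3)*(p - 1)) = p^2 - 3*p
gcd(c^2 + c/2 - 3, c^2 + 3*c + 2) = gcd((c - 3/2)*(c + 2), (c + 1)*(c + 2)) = c + 2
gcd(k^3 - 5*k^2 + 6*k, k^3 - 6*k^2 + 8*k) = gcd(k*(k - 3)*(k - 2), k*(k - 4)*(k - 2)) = k^2 - 2*k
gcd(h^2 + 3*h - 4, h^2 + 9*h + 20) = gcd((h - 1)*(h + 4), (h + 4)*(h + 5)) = h + 4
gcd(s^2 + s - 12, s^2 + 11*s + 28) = s + 4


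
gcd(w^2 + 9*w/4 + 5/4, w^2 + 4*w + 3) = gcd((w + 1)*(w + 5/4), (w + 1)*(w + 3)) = w + 1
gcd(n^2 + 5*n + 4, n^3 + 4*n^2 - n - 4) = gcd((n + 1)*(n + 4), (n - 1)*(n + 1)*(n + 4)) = n^2 + 5*n + 4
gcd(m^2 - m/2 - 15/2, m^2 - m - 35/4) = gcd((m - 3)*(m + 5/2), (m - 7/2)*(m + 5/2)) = m + 5/2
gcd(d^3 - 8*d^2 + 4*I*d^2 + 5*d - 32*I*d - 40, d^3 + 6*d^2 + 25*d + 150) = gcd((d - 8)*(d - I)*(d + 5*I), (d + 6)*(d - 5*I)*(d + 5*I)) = d + 5*I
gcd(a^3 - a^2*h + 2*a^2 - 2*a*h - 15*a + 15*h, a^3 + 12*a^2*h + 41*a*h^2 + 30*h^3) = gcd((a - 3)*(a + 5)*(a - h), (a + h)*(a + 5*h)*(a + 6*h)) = 1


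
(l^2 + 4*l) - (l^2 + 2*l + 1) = 2*l - 1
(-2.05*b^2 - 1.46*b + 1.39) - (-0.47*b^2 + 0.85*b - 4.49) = -1.58*b^2 - 2.31*b + 5.88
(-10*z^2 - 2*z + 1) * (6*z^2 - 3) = -60*z^4 - 12*z^3 + 36*z^2 + 6*z - 3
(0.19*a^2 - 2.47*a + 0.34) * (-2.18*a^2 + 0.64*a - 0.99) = -0.4142*a^4 + 5.5062*a^3 - 2.5101*a^2 + 2.6629*a - 0.3366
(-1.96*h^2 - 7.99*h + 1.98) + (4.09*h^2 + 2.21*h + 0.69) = 2.13*h^2 - 5.78*h + 2.67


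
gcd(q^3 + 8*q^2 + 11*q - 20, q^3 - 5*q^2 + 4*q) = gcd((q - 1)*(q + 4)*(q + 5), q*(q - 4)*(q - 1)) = q - 1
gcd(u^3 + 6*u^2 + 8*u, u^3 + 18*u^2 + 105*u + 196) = u + 4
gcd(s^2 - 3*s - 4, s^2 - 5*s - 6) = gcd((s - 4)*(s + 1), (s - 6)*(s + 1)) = s + 1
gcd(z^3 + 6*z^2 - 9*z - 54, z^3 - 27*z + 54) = z^2 + 3*z - 18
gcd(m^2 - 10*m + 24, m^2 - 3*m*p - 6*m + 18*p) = m - 6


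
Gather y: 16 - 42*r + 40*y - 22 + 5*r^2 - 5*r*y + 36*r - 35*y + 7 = 5*r^2 - 6*r + y*(5 - 5*r) + 1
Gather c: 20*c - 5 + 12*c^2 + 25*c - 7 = 12*c^2 + 45*c - 12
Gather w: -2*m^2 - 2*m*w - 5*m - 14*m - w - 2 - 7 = -2*m^2 - 19*m + w*(-2*m - 1) - 9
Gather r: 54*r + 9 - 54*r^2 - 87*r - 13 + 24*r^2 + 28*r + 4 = -30*r^2 - 5*r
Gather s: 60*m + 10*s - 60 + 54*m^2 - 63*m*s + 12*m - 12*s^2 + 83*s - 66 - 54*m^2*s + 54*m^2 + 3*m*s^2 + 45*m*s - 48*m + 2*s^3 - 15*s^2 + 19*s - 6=108*m^2 + 24*m + 2*s^3 + s^2*(3*m - 27) + s*(-54*m^2 - 18*m + 112) - 132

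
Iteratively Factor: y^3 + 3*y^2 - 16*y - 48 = (y + 4)*(y^2 - y - 12) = (y + 3)*(y + 4)*(y - 4)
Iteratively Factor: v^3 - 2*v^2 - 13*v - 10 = (v - 5)*(v^2 + 3*v + 2) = (v - 5)*(v + 1)*(v + 2)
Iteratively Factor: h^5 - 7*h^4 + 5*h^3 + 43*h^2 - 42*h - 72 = (h - 4)*(h^4 - 3*h^3 - 7*h^2 + 15*h + 18) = (h - 4)*(h - 3)*(h^3 - 7*h - 6) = (h - 4)*(h - 3)*(h + 1)*(h^2 - h - 6) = (h - 4)*(h - 3)^2*(h + 1)*(h + 2)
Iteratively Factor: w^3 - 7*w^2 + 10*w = (w - 2)*(w^2 - 5*w) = w*(w - 2)*(w - 5)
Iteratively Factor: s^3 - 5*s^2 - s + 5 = (s - 5)*(s^2 - 1) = (s - 5)*(s + 1)*(s - 1)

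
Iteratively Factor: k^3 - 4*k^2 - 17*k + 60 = (k - 5)*(k^2 + k - 12) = (k - 5)*(k - 3)*(k + 4)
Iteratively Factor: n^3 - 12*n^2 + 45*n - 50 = (n - 5)*(n^2 - 7*n + 10) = (n - 5)^2*(n - 2)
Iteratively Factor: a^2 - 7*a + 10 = (a - 5)*(a - 2)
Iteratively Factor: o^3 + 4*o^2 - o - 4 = (o + 4)*(o^2 - 1) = (o - 1)*(o + 4)*(o + 1)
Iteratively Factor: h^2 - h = (h)*(h - 1)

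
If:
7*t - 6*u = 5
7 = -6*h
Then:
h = -7/6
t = 6*u/7 + 5/7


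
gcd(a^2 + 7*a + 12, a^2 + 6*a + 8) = a + 4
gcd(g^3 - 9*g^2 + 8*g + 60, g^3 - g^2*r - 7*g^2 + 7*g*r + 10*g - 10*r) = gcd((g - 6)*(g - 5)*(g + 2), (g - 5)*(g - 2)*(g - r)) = g - 5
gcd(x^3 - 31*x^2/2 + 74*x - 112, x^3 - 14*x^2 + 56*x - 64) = x^2 - 12*x + 32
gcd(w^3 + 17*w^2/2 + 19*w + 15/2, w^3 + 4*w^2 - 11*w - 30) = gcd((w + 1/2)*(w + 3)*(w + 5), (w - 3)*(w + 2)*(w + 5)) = w + 5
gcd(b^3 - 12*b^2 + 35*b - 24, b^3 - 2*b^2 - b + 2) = b - 1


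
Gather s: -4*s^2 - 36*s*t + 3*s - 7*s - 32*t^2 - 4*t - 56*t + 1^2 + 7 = -4*s^2 + s*(-36*t - 4) - 32*t^2 - 60*t + 8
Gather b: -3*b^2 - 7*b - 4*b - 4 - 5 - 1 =-3*b^2 - 11*b - 10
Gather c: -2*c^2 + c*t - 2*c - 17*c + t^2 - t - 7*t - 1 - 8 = -2*c^2 + c*(t - 19) + t^2 - 8*t - 9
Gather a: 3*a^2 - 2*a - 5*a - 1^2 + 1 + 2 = 3*a^2 - 7*a + 2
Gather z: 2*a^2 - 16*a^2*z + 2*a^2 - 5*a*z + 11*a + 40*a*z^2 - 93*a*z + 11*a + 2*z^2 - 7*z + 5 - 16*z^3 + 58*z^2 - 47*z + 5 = 4*a^2 + 22*a - 16*z^3 + z^2*(40*a + 60) + z*(-16*a^2 - 98*a - 54) + 10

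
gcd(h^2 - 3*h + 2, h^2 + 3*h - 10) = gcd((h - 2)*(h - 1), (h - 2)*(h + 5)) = h - 2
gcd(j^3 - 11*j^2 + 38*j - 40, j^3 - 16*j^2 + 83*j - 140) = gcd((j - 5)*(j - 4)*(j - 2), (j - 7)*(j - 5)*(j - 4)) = j^2 - 9*j + 20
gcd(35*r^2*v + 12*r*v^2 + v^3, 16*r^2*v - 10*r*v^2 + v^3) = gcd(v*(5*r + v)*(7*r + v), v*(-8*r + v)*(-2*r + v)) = v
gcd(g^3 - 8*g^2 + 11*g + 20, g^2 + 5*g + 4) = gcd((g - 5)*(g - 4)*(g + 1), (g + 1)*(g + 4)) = g + 1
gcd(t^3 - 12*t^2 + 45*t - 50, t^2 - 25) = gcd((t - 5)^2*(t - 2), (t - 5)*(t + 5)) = t - 5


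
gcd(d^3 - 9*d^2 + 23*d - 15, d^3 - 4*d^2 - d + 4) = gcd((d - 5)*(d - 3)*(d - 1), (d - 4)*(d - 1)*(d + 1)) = d - 1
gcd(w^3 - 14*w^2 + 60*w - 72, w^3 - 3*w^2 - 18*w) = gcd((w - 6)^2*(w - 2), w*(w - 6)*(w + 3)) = w - 6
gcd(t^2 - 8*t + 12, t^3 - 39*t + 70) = t - 2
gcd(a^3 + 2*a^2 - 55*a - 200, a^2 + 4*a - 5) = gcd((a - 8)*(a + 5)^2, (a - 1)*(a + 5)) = a + 5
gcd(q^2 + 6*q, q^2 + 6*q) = q^2 + 6*q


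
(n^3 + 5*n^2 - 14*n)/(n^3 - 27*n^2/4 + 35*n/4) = 4*(n^2 + 5*n - 14)/(4*n^2 - 27*n + 35)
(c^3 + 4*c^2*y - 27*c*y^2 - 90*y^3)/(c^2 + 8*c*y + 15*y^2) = (c^2 + c*y - 30*y^2)/(c + 5*y)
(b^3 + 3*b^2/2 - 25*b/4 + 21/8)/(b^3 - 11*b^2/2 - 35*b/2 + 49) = (b^2 - 2*b + 3/4)/(b^2 - 9*b + 14)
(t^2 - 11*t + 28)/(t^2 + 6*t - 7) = (t^2 - 11*t + 28)/(t^2 + 6*t - 7)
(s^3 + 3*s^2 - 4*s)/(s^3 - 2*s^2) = (s^2 + 3*s - 4)/(s*(s - 2))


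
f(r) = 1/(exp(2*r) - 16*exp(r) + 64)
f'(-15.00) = 0.00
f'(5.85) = -0.00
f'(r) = (-2*exp(2*r) + 16*exp(r))/(exp(2*r) - 16*exp(r) + 64)^2 = 2*(8 - exp(r))*exp(r)/(exp(2*r) - 16*exp(r) + 64)^2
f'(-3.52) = 0.00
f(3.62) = 0.00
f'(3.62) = -0.00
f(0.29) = 0.02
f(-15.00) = 0.02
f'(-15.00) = 0.00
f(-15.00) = 0.02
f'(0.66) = 0.02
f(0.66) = 0.03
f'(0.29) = 0.01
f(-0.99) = 0.02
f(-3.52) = 0.02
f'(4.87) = -0.00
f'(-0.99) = 0.00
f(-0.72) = 0.02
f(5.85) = 0.00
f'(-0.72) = 0.00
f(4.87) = 0.00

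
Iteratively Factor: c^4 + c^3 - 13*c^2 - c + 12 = (c - 3)*(c^3 + 4*c^2 - c - 4) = (c - 3)*(c + 4)*(c^2 - 1) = (c - 3)*(c - 1)*(c + 4)*(c + 1)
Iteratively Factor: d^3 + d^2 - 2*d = (d - 1)*(d^2 + 2*d) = d*(d - 1)*(d + 2)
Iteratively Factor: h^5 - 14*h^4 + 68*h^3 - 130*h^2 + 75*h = (h - 5)*(h^4 - 9*h^3 + 23*h^2 - 15*h) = (h - 5)*(h - 1)*(h^3 - 8*h^2 + 15*h) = (h - 5)^2*(h - 1)*(h^2 - 3*h) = (h - 5)^2*(h - 3)*(h - 1)*(h)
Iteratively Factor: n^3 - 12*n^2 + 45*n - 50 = (n - 5)*(n^2 - 7*n + 10) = (n - 5)*(n - 2)*(n - 5)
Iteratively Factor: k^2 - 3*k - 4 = (k + 1)*(k - 4)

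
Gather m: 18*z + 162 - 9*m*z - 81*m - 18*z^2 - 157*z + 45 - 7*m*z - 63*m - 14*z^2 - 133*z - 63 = m*(-16*z - 144) - 32*z^2 - 272*z + 144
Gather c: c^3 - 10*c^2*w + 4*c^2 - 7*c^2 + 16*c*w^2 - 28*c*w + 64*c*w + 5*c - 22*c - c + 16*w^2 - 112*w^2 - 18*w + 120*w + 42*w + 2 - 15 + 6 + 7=c^3 + c^2*(-10*w - 3) + c*(16*w^2 + 36*w - 18) - 96*w^2 + 144*w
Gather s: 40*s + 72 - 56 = 40*s + 16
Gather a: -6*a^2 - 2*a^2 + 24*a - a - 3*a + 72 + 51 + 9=-8*a^2 + 20*a + 132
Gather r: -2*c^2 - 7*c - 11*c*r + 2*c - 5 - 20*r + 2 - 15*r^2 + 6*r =-2*c^2 - 5*c - 15*r^2 + r*(-11*c - 14) - 3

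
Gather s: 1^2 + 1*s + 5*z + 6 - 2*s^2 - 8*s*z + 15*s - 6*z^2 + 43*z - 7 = -2*s^2 + s*(16 - 8*z) - 6*z^2 + 48*z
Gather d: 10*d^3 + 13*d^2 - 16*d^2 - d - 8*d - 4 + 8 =10*d^3 - 3*d^2 - 9*d + 4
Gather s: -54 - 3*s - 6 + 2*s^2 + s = 2*s^2 - 2*s - 60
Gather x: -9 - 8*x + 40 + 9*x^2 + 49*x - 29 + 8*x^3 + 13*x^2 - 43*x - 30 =8*x^3 + 22*x^2 - 2*x - 28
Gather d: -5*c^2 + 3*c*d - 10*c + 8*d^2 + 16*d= -5*c^2 - 10*c + 8*d^2 + d*(3*c + 16)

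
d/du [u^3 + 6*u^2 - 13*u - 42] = 3*u^2 + 12*u - 13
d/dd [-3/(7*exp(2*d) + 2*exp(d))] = 6*(7*exp(d) + 1)*exp(-d)/(7*exp(d) + 2)^2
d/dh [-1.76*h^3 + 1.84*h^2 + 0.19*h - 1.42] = -5.28*h^2 + 3.68*h + 0.19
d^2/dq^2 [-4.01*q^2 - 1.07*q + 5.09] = -8.02000000000000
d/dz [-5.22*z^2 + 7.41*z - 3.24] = 7.41 - 10.44*z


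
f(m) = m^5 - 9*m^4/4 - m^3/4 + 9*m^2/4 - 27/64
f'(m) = 5*m^4 - 9*m^3 - 3*m^2/4 + 9*m/2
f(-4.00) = -1548.42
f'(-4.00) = 1826.00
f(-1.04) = -1.56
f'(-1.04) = 10.48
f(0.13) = -0.39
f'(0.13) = 0.55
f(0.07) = -0.41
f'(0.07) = 0.31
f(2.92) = 61.25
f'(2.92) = 146.17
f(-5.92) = -9904.50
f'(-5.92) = 7955.60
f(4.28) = 702.39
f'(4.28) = 977.72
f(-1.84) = -38.13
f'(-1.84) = 102.56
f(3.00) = 73.83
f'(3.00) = 168.75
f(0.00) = -0.42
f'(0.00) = 0.00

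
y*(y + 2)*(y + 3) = y^3 + 5*y^2 + 6*y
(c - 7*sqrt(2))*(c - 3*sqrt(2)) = c^2 - 10*sqrt(2)*c + 42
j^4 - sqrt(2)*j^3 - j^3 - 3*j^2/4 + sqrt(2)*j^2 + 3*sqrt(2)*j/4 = j*(j - 3/2)*(j + 1/2)*(j - sqrt(2))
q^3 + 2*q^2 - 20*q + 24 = (q - 2)^2*(q + 6)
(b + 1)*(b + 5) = b^2 + 6*b + 5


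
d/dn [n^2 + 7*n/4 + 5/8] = 2*n + 7/4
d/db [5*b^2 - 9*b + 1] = 10*b - 9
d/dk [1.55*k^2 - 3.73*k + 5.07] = 3.1*k - 3.73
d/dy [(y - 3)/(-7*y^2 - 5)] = (-7*y^2 + 14*y*(y - 3) - 5)/(7*y^2 + 5)^2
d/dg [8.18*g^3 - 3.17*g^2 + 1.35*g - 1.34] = 24.54*g^2 - 6.34*g + 1.35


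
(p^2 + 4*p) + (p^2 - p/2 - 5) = 2*p^2 + 7*p/2 - 5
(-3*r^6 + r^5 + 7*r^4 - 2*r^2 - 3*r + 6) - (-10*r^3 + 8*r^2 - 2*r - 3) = -3*r^6 + r^5 + 7*r^4 + 10*r^3 - 10*r^2 - r + 9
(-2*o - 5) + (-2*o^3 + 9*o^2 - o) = -2*o^3 + 9*o^2 - 3*o - 5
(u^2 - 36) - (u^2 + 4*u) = -4*u - 36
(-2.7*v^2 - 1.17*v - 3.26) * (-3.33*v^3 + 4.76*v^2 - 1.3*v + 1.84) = 8.991*v^5 - 8.9559*v^4 + 8.7966*v^3 - 18.9646*v^2 + 2.0852*v - 5.9984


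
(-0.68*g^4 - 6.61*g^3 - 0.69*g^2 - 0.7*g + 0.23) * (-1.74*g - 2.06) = 1.1832*g^5 + 12.9022*g^4 + 14.8172*g^3 + 2.6394*g^2 + 1.0418*g - 0.4738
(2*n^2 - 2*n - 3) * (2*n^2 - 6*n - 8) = 4*n^4 - 16*n^3 - 10*n^2 + 34*n + 24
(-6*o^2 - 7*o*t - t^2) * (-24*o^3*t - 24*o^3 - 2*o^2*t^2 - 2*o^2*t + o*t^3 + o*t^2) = 144*o^5*t + 144*o^5 + 180*o^4*t^2 + 180*o^4*t + 32*o^3*t^3 + 32*o^3*t^2 - 5*o^2*t^4 - 5*o^2*t^3 - o*t^5 - o*t^4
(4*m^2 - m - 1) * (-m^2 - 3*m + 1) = -4*m^4 - 11*m^3 + 8*m^2 + 2*m - 1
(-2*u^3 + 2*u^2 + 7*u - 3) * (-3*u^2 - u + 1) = 6*u^5 - 4*u^4 - 25*u^3 + 4*u^2 + 10*u - 3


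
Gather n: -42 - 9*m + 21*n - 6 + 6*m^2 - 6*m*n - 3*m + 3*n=6*m^2 - 12*m + n*(24 - 6*m) - 48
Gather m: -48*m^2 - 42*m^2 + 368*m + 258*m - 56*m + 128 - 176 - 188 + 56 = -90*m^2 + 570*m - 180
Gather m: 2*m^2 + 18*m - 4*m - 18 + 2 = 2*m^2 + 14*m - 16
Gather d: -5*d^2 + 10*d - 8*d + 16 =-5*d^2 + 2*d + 16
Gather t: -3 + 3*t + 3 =3*t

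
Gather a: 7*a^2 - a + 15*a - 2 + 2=7*a^2 + 14*a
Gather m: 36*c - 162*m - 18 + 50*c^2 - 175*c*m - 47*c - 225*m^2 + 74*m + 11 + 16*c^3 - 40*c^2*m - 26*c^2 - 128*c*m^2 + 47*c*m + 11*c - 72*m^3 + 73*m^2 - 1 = 16*c^3 + 24*c^2 - 72*m^3 + m^2*(-128*c - 152) + m*(-40*c^2 - 128*c - 88) - 8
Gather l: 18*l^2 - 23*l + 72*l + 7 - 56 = 18*l^2 + 49*l - 49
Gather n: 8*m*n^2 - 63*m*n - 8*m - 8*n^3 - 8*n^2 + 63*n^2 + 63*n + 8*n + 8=-8*m - 8*n^3 + n^2*(8*m + 55) + n*(71 - 63*m) + 8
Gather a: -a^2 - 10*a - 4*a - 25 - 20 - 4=-a^2 - 14*a - 49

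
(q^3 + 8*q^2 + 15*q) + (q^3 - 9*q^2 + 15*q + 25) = 2*q^3 - q^2 + 30*q + 25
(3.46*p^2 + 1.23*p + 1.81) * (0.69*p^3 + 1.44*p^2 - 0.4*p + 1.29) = 2.3874*p^5 + 5.8311*p^4 + 1.6361*p^3 + 6.5778*p^2 + 0.8627*p + 2.3349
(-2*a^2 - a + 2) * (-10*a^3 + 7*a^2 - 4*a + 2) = 20*a^5 - 4*a^4 - 19*a^3 + 14*a^2 - 10*a + 4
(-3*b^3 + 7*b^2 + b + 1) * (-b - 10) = 3*b^4 + 23*b^3 - 71*b^2 - 11*b - 10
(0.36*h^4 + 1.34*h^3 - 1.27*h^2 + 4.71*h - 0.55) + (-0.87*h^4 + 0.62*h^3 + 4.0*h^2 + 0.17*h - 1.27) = -0.51*h^4 + 1.96*h^3 + 2.73*h^2 + 4.88*h - 1.82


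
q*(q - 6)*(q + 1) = q^3 - 5*q^2 - 6*q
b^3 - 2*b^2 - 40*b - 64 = (b - 8)*(b + 2)*(b + 4)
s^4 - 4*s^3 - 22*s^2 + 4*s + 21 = (s - 7)*(s - 1)*(s + 1)*(s + 3)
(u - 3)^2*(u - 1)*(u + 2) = u^4 - 5*u^3 + u^2 + 21*u - 18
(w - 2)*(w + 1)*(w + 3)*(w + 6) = w^4 + 8*w^3 + 7*w^2 - 36*w - 36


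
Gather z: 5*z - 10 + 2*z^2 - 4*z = 2*z^2 + z - 10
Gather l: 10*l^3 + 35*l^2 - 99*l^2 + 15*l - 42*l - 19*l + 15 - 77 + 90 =10*l^3 - 64*l^2 - 46*l + 28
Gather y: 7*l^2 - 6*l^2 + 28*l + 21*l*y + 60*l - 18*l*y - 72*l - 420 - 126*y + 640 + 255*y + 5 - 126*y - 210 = l^2 + 16*l + y*(3*l + 3) + 15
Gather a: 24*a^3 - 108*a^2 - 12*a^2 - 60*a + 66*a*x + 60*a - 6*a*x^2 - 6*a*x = 24*a^3 - 120*a^2 + a*(-6*x^2 + 60*x)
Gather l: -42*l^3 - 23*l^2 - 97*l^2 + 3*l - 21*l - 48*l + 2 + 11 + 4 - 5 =-42*l^3 - 120*l^2 - 66*l + 12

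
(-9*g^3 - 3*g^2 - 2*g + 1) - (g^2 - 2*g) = -9*g^3 - 4*g^2 + 1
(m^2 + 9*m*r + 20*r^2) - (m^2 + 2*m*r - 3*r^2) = 7*m*r + 23*r^2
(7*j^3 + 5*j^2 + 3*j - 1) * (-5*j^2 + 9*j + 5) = -35*j^5 + 38*j^4 + 65*j^3 + 57*j^2 + 6*j - 5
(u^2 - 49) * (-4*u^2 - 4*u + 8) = -4*u^4 - 4*u^3 + 204*u^2 + 196*u - 392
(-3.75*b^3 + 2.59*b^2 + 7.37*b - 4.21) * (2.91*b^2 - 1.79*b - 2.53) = -10.9125*b^5 + 14.2494*b^4 + 26.2981*b^3 - 31.9961*b^2 - 11.1102*b + 10.6513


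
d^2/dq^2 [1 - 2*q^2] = -4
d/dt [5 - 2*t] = -2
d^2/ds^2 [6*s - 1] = 0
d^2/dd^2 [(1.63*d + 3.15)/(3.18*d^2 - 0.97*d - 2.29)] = ((-31.1004*d - 16.8718)*(-3.18*d^2 + 0.97*d + 2.29) - (1.63*d + 3.15)*(6.36*d - 0.97)*(12.72*d - 1.94))/(-3.18*d^2 + 0.97*d + 2.29)^3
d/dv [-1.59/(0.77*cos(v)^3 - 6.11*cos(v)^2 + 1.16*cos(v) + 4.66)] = (-3.6729*cos(v)^2 + 19.4298*cos(v) - 1.8444)*sin(v)/(0.77*cos(v)^3 - 6.11*cos(v)^2 + 1.16*cos(v) + 4.66)^2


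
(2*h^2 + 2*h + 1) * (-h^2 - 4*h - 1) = -2*h^4 - 10*h^3 - 11*h^2 - 6*h - 1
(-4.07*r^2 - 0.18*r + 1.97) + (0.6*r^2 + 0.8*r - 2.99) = -3.47*r^2 + 0.62*r - 1.02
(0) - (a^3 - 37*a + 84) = -a^3 + 37*a - 84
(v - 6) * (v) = v^2 - 6*v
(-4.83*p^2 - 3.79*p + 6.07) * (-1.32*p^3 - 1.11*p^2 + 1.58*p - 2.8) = 6.3756*p^5 + 10.3641*p^4 - 11.4369*p^3 + 0.798099999999998*p^2 + 20.2026*p - 16.996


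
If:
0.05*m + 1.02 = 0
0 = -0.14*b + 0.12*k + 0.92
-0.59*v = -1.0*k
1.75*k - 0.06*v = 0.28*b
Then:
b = 7.69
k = 1.31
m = -20.40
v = 2.21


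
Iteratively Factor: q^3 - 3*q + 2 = (q + 2)*(q^2 - 2*q + 1) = (q - 1)*(q + 2)*(q - 1)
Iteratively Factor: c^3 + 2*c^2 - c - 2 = (c + 2)*(c^2 - 1) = (c + 1)*(c + 2)*(c - 1)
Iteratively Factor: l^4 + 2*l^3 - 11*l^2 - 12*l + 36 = (l + 3)*(l^3 - l^2 - 8*l + 12) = (l + 3)^2*(l^2 - 4*l + 4) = (l - 2)*(l + 3)^2*(l - 2)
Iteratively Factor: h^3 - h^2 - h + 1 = (h - 1)*(h^2 - 1) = (h - 1)^2*(h + 1)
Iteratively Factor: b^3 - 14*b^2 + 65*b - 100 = (b - 5)*(b^2 - 9*b + 20) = (b - 5)*(b - 4)*(b - 5)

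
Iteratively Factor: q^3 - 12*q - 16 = (q + 2)*(q^2 - 2*q - 8) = (q - 4)*(q + 2)*(q + 2)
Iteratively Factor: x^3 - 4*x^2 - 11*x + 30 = (x + 3)*(x^2 - 7*x + 10) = (x - 5)*(x + 3)*(x - 2)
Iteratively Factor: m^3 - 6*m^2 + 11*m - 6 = (m - 2)*(m^2 - 4*m + 3) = (m - 3)*(m - 2)*(m - 1)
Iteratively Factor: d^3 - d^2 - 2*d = (d - 2)*(d^2 + d) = (d - 2)*(d + 1)*(d)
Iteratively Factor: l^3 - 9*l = (l)*(l^2 - 9) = l*(l - 3)*(l + 3)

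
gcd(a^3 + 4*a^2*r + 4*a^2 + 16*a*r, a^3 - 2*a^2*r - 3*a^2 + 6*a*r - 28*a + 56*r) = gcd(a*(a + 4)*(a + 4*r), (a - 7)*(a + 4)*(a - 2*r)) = a + 4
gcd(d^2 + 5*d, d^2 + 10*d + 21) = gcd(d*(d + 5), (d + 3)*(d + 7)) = 1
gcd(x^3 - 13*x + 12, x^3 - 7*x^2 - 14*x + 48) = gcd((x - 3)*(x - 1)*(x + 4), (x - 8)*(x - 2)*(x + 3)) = 1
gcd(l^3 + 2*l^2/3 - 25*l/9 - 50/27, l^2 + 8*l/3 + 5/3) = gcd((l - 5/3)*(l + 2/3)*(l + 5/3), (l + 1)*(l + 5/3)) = l + 5/3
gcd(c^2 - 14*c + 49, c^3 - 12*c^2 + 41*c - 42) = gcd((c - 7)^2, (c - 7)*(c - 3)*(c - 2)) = c - 7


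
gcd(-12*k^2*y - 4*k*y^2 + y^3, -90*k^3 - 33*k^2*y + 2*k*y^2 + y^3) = -6*k + y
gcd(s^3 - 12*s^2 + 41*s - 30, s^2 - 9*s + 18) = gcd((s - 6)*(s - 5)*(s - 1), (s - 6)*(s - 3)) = s - 6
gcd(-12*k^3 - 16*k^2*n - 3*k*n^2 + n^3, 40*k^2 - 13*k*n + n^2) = 1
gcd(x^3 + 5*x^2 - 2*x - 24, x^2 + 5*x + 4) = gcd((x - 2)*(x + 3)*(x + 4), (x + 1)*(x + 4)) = x + 4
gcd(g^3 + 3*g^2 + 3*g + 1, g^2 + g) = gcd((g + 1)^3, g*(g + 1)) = g + 1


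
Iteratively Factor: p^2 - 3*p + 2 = (p - 1)*(p - 2)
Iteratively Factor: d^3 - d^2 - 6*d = (d - 3)*(d^2 + 2*d) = (d - 3)*(d + 2)*(d)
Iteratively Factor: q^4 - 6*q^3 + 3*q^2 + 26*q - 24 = (q + 2)*(q^3 - 8*q^2 + 19*q - 12) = (q - 4)*(q + 2)*(q^2 - 4*q + 3) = (q - 4)*(q - 1)*(q + 2)*(q - 3)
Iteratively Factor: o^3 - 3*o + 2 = (o + 2)*(o^2 - 2*o + 1) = (o - 1)*(o + 2)*(o - 1)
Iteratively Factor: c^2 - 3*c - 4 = (c - 4)*(c + 1)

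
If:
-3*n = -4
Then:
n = 4/3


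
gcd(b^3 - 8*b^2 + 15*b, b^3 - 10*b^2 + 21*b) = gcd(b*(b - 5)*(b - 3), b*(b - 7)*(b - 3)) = b^2 - 3*b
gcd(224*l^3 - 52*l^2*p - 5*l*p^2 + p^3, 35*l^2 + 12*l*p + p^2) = 7*l + p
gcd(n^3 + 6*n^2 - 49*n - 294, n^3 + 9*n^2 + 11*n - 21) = n + 7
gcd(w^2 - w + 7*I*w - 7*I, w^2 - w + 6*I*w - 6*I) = w - 1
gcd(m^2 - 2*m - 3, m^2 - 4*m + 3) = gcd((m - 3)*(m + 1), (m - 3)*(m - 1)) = m - 3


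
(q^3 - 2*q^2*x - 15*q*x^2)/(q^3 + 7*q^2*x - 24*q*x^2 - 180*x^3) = q*(q + 3*x)/(q^2 + 12*q*x + 36*x^2)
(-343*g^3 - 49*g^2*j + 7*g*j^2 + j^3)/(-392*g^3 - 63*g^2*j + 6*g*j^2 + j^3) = (7*g - j)/(8*g - j)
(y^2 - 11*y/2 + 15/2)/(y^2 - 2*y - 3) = (y - 5/2)/(y + 1)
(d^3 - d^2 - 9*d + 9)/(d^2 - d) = d - 9/d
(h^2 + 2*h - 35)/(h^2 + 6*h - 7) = (h - 5)/(h - 1)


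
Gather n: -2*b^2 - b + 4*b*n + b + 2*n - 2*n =-2*b^2 + 4*b*n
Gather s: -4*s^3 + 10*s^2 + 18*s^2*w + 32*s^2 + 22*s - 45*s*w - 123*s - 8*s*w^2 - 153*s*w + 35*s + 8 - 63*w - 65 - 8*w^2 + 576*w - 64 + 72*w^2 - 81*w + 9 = -4*s^3 + s^2*(18*w + 42) + s*(-8*w^2 - 198*w - 66) + 64*w^2 + 432*w - 112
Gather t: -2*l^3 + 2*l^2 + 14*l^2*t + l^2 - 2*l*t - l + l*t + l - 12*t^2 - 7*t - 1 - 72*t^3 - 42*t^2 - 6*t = -2*l^3 + 3*l^2 - 72*t^3 - 54*t^2 + t*(14*l^2 - l - 13) - 1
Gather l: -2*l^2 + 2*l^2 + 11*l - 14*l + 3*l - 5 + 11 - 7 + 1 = 0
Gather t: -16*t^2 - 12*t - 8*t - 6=-16*t^2 - 20*t - 6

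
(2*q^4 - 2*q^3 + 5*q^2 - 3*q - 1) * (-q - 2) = -2*q^5 - 2*q^4 - q^3 - 7*q^2 + 7*q + 2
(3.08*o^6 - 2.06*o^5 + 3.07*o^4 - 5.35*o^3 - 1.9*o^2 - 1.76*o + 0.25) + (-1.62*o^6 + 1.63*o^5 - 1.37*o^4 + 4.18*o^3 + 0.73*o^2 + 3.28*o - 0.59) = 1.46*o^6 - 0.43*o^5 + 1.7*o^4 - 1.17*o^3 - 1.17*o^2 + 1.52*o - 0.34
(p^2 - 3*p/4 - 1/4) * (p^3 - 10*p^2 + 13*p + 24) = p^5 - 43*p^4/4 + 81*p^3/4 + 67*p^2/4 - 85*p/4 - 6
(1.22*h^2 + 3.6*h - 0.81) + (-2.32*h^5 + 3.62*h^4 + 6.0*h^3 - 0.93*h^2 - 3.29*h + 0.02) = -2.32*h^5 + 3.62*h^4 + 6.0*h^3 + 0.29*h^2 + 0.31*h - 0.79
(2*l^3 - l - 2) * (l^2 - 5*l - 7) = 2*l^5 - 10*l^4 - 15*l^3 + 3*l^2 + 17*l + 14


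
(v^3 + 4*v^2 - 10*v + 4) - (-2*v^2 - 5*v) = v^3 + 6*v^2 - 5*v + 4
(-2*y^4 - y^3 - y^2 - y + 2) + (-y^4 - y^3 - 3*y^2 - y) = -3*y^4 - 2*y^3 - 4*y^2 - 2*y + 2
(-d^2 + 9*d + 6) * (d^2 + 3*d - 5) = -d^4 + 6*d^3 + 38*d^2 - 27*d - 30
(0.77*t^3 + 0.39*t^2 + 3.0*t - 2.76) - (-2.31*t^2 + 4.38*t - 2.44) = 0.77*t^3 + 2.7*t^2 - 1.38*t - 0.32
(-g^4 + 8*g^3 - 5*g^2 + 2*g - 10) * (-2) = 2*g^4 - 16*g^3 + 10*g^2 - 4*g + 20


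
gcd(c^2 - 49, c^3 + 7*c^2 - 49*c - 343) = c^2 - 49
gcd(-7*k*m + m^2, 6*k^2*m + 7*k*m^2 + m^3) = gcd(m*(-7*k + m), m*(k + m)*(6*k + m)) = m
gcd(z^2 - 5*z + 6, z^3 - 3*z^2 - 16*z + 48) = z - 3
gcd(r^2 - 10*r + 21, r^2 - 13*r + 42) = r - 7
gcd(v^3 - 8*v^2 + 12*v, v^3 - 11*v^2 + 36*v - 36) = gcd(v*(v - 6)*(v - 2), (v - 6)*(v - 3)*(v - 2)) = v^2 - 8*v + 12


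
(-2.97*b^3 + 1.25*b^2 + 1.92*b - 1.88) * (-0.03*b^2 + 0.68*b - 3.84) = 0.0891*b^5 - 2.0571*b^4 + 12.1972*b^3 - 3.438*b^2 - 8.6512*b + 7.2192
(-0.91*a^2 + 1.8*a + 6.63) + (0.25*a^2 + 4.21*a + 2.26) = -0.66*a^2 + 6.01*a + 8.89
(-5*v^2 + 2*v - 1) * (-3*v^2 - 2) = 15*v^4 - 6*v^3 + 13*v^2 - 4*v + 2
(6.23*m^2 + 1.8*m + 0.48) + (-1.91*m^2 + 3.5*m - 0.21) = 4.32*m^2 + 5.3*m + 0.27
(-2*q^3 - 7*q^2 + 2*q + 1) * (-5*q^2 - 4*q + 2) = 10*q^5 + 43*q^4 + 14*q^3 - 27*q^2 + 2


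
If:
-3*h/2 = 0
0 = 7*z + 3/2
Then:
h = 0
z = -3/14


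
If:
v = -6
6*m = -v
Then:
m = 1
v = -6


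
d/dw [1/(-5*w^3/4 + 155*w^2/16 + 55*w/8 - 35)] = 32*(6*w^2 - 31*w - 11)/(5*(4*w^3 - 31*w^2 - 22*w + 112)^2)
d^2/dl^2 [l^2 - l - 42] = 2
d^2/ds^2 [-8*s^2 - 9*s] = -16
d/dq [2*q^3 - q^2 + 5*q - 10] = 6*q^2 - 2*q + 5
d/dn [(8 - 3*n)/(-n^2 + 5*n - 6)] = (-3*n^2 + 16*n - 22)/(n^4 - 10*n^3 + 37*n^2 - 60*n + 36)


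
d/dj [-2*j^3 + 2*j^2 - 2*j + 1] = -6*j^2 + 4*j - 2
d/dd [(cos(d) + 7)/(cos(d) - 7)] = 14*sin(d)/(cos(d) - 7)^2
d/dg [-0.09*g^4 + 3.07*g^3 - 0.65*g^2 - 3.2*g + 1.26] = -0.36*g^3 + 9.21*g^2 - 1.3*g - 3.2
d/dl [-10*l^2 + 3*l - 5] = 3 - 20*l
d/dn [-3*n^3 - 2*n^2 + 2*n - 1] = -9*n^2 - 4*n + 2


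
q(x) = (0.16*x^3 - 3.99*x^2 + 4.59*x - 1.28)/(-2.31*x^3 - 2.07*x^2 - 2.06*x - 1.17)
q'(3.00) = -0.02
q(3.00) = 0.22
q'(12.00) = -0.01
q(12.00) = 0.06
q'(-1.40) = -5.67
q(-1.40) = -4.00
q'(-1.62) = -3.40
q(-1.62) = -3.03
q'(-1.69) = -2.95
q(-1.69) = -2.81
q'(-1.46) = -4.86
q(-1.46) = -3.68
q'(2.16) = 0.03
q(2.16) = 0.22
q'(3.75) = -0.03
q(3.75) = 0.20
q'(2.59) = -0.00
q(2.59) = 0.22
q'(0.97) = 0.27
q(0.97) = 0.06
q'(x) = (0.48*x^2 - 7.98*x + 4.59)/(-2.31*x^3 - 2.07*x^2 - 2.06*x - 1.17) + (6.93*x^2 + 4.14*x + 2.06)*(0.16*x^3 - 3.99*x^2 + 4.59*x - 1.28)/(-2.31*x^3 - 2.07*x^2 - 2.06*x - 1.17)^2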